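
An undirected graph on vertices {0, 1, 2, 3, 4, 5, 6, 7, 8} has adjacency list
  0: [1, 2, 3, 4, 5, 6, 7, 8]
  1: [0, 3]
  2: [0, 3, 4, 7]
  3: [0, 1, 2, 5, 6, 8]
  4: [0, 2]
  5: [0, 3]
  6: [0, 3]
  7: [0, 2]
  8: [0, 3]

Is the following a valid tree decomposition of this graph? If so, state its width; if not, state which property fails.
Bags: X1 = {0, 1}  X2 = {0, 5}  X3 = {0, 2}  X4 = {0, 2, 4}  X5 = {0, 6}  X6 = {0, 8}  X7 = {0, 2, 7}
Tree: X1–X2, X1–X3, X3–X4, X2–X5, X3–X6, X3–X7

No — vertex 3 appears in no bag.

A tree decomposition must satisfy three properties: every vertex lies in some bag; for every edge, both endpoints lie together in some bag; and for every vertex, the bags containing it form a connected subtree. Here vertex 3 appears in no bag, so the decomposition is invalid.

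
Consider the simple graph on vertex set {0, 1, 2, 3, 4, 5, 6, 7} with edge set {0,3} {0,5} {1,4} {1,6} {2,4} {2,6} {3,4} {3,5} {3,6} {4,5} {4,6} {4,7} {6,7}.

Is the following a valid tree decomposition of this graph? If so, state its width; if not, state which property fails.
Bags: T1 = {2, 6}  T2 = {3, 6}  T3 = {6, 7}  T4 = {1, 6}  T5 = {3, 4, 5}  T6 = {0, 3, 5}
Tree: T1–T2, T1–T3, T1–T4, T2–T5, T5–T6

A tree decomposition must satisfy three properties: every vertex lies in some bag; for every edge, both endpoints lie together in some bag; and for every vertex, the bags containing it form a connected subtree. Here edge (2,4) lies in no bag, so the decomposition is invalid.

No — edge (2,4) lies in no bag.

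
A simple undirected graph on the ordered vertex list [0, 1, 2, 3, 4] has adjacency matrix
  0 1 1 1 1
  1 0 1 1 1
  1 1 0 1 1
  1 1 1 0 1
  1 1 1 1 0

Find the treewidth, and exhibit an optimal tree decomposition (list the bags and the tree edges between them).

Treewidth 4.
Bags: B1 = {0, 1, 2, 3, 4}
Tree: (single bag)

A single bag containing all 5 vertices is trivially a valid decomposition of width 4. On the other hand G contains the 5-clique {0, 1, 2, 3, 4}. A clique must lie in a single bag of any decomposition, so no decomposition can have width below 4. Therefore the treewidth is 4.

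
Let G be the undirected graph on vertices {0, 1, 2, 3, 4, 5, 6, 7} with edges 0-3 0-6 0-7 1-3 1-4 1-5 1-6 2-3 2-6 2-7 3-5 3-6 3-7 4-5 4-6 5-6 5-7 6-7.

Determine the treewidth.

3

A width-3 tree decomposition is:
Bags: B1 = {3, 5, 6, 7}  B2 = {2, 3, 6, 7}  B3 = {1, 3, 5, 6}  B4 = {1, 4, 5, 6}  B5 = {0, 3, 6, 7}
Tree: B1–B2, B1–B3, B3–B4, B1–B5
Every bag has size at most 4, so the width is 4 − 1 = 3 and tw(G) ≤ 3. On the other hand G contains the 4-clique {1, 3, 5, 6}. A clique must lie in a single bag of any decomposition, so no decomposition can have width below 3. Hence tw(G) = 3 exactly.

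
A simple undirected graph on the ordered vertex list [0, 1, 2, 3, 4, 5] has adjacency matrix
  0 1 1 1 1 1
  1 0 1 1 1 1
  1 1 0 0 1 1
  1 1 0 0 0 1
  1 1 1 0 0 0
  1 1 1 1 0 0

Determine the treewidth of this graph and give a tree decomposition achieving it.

Treewidth 3.
One such decomposition:
Bags: B1 = {0, 1, 2, 5}  B2 = {0, 1, 2, 4}  B3 = {0, 1, 3, 5}
Tree: B1–B2, B1–B3

Each bag holds 4 vertices, so the decomposition has width 3, which upper-bounds the treewidth. On the other hand G contains the 4-clique {0, 1, 2, 4}. A clique must lie in a single bag of any decomposition, so no decomposition can have width below 3. Combining the bounds, tw(G) = 3.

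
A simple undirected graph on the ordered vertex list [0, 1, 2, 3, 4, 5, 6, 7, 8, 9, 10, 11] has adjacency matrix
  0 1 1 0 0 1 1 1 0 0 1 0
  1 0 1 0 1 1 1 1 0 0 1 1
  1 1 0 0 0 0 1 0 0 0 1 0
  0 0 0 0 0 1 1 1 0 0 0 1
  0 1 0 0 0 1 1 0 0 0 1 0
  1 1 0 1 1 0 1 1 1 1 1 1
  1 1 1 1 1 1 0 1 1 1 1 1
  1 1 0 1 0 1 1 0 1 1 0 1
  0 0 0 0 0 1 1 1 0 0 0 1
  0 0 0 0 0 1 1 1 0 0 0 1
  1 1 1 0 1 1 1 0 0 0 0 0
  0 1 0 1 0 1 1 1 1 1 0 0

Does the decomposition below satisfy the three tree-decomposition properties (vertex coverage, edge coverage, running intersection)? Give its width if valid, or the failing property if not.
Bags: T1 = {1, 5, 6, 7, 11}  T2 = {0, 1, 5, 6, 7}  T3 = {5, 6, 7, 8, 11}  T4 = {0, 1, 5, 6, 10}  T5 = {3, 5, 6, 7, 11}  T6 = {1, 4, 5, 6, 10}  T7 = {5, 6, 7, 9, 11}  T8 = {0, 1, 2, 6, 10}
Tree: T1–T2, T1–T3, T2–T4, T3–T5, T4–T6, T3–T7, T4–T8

Checking the three conditions: (i) the bags cover all of {0, 1, 2, 3, 4, 5, 6, 7, 8, 9, 10, 11}; (ii) for each edge, some bag contains both endpoints; (iii) the bags containing any fixed vertex form a subtree. All hold, so the decomposition is valid with width 5 − 1 = 4.

Yes; width 4.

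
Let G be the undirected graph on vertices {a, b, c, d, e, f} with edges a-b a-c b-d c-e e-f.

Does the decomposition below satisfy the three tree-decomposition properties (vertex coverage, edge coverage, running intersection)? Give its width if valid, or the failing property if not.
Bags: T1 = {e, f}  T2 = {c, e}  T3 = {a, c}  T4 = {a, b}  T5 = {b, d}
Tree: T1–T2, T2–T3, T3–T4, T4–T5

Vertex coverage: the bags together contain {a, b, c, d, e, f}, the full vertex set. Edge coverage: each edge of G has both endpoints in at least one bag. Running intersection: for every vertex, the bags containing it form a connected subtree. All three properties hold, so this is a valid tree decomposition of width max|bag| − 1 = 1, and hence tw(G) ≤ 1.

Yes; width 1.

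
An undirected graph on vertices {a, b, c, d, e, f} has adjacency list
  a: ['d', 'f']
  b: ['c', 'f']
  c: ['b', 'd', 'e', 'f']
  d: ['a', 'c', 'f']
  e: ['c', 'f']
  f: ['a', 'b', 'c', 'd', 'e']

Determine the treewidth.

A width-2 tree decomposition is:
Bags: B1 = {a, d, f}  B2 = {c, d, f}  B3 = {c, e, f}  B4 = {b, c, f}
Tree: B1–B2, B2–B3, B3–B4
The largest bag has 3 vertices, giving width 2; this decomposition certifies tw(G) ≤ 2. Conversely, {c, d, f} is a clique of size 3, and the vertices of any clique must share a bag in every tree decomposition; so some bag has ≥ 3 vertices and tw(G) ≥ 2. The upper and lower bounds meet at 2, so that is the treewidth.

2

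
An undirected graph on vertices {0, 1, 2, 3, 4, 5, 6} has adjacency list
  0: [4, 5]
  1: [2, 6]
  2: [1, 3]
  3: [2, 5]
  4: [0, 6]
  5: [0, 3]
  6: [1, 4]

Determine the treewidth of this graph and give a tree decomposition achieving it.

The largest bag has 3 vertices, giving width 2; this decomposition certifies tw(G) ≤ 2. The edges 6–1–2–3–5–0–4–6 form a cycle, so G is not a tree and its treewidth is at least 2. Combining the bounds, tw(G) = 2.

Treewidth 2.
Bags: B1 = {1, 2, 6}  B2 = {2, 3, 6}  B3 = {3, 5, 6}  B4 = {0, 5, 6}  B5 = {0, 4, 6}
Tree: B1–B2, B2–B3, B3–B4, B4–B5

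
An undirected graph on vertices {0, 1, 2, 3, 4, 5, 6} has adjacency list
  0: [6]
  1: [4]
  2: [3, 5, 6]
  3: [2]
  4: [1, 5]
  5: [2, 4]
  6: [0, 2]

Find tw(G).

A width-1 tree decomposition is:
Bags: B1 = {2, 5}  B2 = {2, 6}  B3 = {0, 6}  B4 = {4, 5}  B5 = {1, 4}  B6 = {2, 3}
Tree: B1–B2, B2–B3, B1–B4, B4–B5, B1–B6
Each bag holds 2 vertices, so the decomposition has width 1, which upper-bounds the treewidth. Since G has at least one edge (e.g. 2–5), it is not an edgeless graph, so tw(G) ≥ 1. Therefore the treewidth is 1.

1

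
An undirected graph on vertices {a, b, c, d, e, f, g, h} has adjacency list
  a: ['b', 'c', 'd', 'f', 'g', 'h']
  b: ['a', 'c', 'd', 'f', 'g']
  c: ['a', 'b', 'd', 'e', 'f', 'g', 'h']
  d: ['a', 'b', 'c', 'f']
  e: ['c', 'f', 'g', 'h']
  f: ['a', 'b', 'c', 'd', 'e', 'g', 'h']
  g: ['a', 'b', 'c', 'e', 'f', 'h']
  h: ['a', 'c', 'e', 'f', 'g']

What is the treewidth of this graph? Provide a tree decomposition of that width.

Treewidth 4.
Bags: B1 = {a, b, c, f, g}  B2 = {a, c, f, g, h}  B3 = {a, b, c, d, f}  B4 = {c, e, f, g, h}
Tree: B1–B2, B1–B3, B2–B4

The largest bag has 5 vertices, giving width 4; this decomposition certifies tw(G) ≤ 4. Conversely, {a, b, c, d, f} is a clique of size 5, and the vertices of any clique must share a bag in every tree decomposition; so some bag has ≥ 5 vertices and tw(G) ≥ 4. The upper and lower bounds meet at 4, so that is the treewidth.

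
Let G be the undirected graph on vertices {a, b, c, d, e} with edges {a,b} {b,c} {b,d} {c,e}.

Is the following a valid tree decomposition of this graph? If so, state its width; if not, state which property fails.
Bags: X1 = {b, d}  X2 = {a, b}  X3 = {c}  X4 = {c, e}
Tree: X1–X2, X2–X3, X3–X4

A tree decomposition must satisfy three properties: every vertex lies in some bag; for every edge, both endpoints lie together in some bag; and for every vertex, the bags containing it form a connected subtree. Here edge (b,c) lies in no bag, so the decomposition is invalid.

No — edge (b,c) lies in no bag.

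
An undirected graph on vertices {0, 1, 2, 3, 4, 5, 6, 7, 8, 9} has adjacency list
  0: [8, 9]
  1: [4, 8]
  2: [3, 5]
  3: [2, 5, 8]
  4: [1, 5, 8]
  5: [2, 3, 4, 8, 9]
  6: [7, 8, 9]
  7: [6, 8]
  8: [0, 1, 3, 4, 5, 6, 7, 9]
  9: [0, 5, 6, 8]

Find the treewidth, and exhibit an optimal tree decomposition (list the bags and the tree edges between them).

Each bag holds 3 vertices, so the decomposition has width 2, which upper-bounds the treewidth. On the other hand G contains the 3-clique {0, 8, 9}. A clique must lie in a single bag of any decomposition, so no decomposition can have width below 2. Combining the bounds, tw(G) = 2.

Treewidth 2.
Bags: B1 = {5, 8, 9}  B2 = {4, 5, 8}  B3 = {3, 5, 8}  B4 = {1, 4, 8}  B5 = {6, 8, 9}  B6 = {6, 7, 8}  B7 = {2, 3, 5}  B8 = {0, 8, 9}
Tree: B1–B2, B2–B3, B2–B4, B1–B5, B5–B6, B3–B7, B1–B8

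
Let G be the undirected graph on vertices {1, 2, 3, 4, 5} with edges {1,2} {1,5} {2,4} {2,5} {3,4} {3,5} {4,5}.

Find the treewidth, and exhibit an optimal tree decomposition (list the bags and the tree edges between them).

Every bag has size at most 3, so the width is 3 − 1 = 2 and tw(G) ≤ 2. For the lower bound, the 3 vertices {1, 2, 5} are pairwise adjacent, and any tree decomposition puts a clique entirely inside one bag — forcing width ≥ 2. Therefore the treewidth is 2.

Treewidth 2.
One optimal decomposition is:
Bags: B1 = {2, 4, 5}  B2 = {3, 4, 5}  B3 = {1, 2, 5}
Tree: B1–B2, B1–B3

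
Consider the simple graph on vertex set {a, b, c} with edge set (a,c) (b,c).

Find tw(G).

1

A width-1 tree decomposition is:
Bags: B1 = {b, c}  B2 = {a, c}
Tree: B1–B2
Every bag has size at most 2, so the width is 2 − 1 = 1 and tw(G) ≤ 1. G has an edge, so its treewidth is at least 1. Hence tw(G) = 1 exactly.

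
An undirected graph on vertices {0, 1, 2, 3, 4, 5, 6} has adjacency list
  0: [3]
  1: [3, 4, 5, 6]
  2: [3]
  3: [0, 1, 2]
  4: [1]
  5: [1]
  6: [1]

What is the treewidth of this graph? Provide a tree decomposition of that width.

Treewidth 1.
One such decomposition:
Bags: B1 = {1, 3}  B2 = {2, 3}  B3 = {1, 4}  B4 = {0, 3}  B5 = {1, 5}  B6 = {1, 6}
Tree: B1–B2, B1–B3, B2–B4, B3–B5, B3–B6

Each bag holds 2 vertices, so the decomposition has width 1, which upper-bounds the treewidth. G has an edge, so its treewidth is at least 1. The upper and lower bounds meet at 1, so that is the treewidth.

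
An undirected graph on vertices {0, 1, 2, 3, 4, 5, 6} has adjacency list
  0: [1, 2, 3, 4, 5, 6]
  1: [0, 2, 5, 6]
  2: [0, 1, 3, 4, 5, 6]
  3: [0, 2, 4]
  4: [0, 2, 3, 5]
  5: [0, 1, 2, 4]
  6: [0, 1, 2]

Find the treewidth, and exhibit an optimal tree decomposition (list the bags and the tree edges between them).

Each bag holds 4 vertices, so the decomposition has width 3, which upper-bounds the treewidth. For the lower bound, the 4 vertices {0, 1, 2, 5} are pairwise adjacent, and any tree decomposition puts a clique entirely inside one bag — forcing width ≥ 3. Combining the bounds, tw(G) = 3.

Treewidth 3.
Bags: B1 = {0, 1, 2, 5}  B2 = {0, 1, 2, 6}  B3 = {0, 2, 4, 5}  B4 = {0, 2, 3, 4}
Tree: B1–B2, B1–B3, B3–B4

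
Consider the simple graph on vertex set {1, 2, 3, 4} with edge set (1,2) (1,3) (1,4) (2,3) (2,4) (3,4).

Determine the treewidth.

3

A width-3 tree decomposition is:
Bags: B1 = {1, 2, 3, 4}
Tree: (single bag)
A single bag containing all 4 vertices is trivially a valid decomposition of width 3. On the other hand G contains the 4-clique {1, 2, 3, 4}. A clique must lie in a single bag of any decomposition, so no decomposition can have width below 3. The upper and lower bounds meet at 3, so that is the treewidth.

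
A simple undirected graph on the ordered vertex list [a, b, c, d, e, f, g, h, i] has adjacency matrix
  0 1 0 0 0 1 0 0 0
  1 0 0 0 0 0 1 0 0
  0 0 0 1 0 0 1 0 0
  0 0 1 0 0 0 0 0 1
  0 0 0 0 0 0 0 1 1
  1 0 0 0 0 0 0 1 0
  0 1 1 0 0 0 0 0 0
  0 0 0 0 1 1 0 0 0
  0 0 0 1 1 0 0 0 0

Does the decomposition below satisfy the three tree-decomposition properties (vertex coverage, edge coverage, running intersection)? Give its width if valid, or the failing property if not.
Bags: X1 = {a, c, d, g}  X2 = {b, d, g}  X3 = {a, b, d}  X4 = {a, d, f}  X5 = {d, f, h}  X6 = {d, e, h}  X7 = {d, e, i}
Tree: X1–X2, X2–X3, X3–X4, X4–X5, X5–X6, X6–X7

A tree decomposition must satisfy three properties: every vertex lies in some bag; for every edge, both endpoints lie together in some bag; and for every vertex, the bags containing it form a connected subtree. Here bags containing vertex a are not connected in the tree, so the decomposition is invalid.

No — bags containing vertex a are not connected in the tree.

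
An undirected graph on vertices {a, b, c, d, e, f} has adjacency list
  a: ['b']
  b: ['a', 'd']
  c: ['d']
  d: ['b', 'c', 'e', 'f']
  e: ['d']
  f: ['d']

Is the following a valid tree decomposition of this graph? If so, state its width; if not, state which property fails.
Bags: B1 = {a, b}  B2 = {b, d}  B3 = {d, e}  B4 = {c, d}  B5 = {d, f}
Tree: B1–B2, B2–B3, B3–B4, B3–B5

Yes; width 1.

Vertex coverage: the bags together contain {a, b, c, d, e, f}, the full vertex set. Edge coverage: each edge of G has both endpoints in at least one bag. Running intersection: for every vertex, the bags containing it form a connected subtree. All three properties hold, so this is a valid tree decomposition of width max|bag| − 1 = 1, and hence tw(G) ≤ 1.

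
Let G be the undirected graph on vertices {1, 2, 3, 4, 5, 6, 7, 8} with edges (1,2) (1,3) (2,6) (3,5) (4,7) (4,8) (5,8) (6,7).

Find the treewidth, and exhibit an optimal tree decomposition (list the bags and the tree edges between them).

Treewidth 2.
Bags: B1 = {4, 6, 7}  B2 = {2, 4, 6}  B3 = {1, 2, 4}  B4 = {1, 3, 4}  B5 = {3, 4, 5}  B6 = {4, 5, 8}
Tree: B1–B2, B2–B3, B3–B4, B4–B5, B5–B6

Each bag holds 3 vertices, so the decomposition has width 2, which upper-bounds the treewidth. For the lower bound, G contains the cycle 4–7–6–2–1–3–5–8–4, so G is not a forest; only forests have treewidth ≤ 1, hence tw(G) ≥ 2. Hence tw(G) = 2 exactly.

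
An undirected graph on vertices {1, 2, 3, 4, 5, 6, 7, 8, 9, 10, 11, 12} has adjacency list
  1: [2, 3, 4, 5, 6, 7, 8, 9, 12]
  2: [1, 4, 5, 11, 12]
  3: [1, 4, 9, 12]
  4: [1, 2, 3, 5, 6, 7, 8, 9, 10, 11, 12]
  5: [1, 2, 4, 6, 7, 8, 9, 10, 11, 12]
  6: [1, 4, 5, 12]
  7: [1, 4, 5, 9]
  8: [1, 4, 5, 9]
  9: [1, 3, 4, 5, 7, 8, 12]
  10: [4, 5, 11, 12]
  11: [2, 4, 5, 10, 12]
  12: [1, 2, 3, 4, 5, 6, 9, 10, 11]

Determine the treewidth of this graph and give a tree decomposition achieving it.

The largest bag has 5 vertices, giving width 4; this decomposition certifies tw(G) ≤ 4. On the other hand G contains the 5-clique {1, 3, 4, 9, 12}. A clique must lie in a single bag of any decomposition, so no decomposition can have width below 4. The upper and lower bounds meet at 4, so that is the treewidth.

Treewidth 4.
One optimal decomposition is:
Bags: B1 = {4, 5, 10, 11, 12}  B2 = {2, 4, 5, 11, 12}  B3 = {1, 2, 4, 5, 12}  B4 = {1, 4, 5, 6, 12}  B5 = {1, 4, 5, 9, 12}  B6 = {1, 4, 5, 7, 9}  B7 = {1, 4, 5, 8, 9}  B8 = {1, 3, 4, 9, 12}
Tree: B1–B2, B2–B3, B3–B4, B3–B5, B5–B6, B5–B7, B5–B8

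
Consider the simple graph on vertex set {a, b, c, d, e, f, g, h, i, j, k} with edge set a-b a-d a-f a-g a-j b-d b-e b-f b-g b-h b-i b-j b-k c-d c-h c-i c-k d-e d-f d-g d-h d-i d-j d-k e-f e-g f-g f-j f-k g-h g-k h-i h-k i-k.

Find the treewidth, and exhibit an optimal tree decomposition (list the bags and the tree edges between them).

Each bag holds 5 vertices, so the decomposition has width 4, which upper-bounds the treewidth. For the lower bound, the 5 vertices {c, d, h, i, k} are pairwise adjacent, and any tree decomposition puts a clique entirely inside one bag — forcing width ≥ 4. Hence tw(G) = 4 exactly.

Treewidth 4.
Bags: B1 = {b, d, g, h, k}  B2 = {b, d, h, i, k}  B3 = {b, d, f, g, k}  B4 = {c, d, h, i, k}  B5 = {b, d, e, f, g}  B6 = {a, b, d, f, g}  B7 = {a, b, d, f, j}
Tree: B1–B2, B1–B3, B2–B4, B3–B5, B3–B6, B6–B7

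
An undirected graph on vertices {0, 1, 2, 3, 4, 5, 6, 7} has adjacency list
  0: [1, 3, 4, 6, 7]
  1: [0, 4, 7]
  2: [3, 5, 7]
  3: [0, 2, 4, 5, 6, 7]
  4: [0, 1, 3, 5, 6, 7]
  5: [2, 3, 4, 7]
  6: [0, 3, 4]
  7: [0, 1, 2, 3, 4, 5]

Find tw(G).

A width-3 tree decomposition is:
Bags: B1 = {3, 4, 5, 7}  B2 = {0, 3, 4, 7}  B3 = {0, 3, 4, 6}  B4 = {0, 1, 4, 7}  B5 = {2, 3, 5, 7}
Tree: B1–B2, B2–B3, B2–B4, B1–B5
The largest bag has 4 vertices, giving width 3; this decomposition certifies tw(G) ≤ 3. Conversely, {0, 1, 4, 7} is a clique of size 4, and the vertices of any clique must share a bag in every tree decomposition; so some bag has ≥ 4 vertices and tw(G) ≥ 3. Hence tw(G) = 3 exactly.

3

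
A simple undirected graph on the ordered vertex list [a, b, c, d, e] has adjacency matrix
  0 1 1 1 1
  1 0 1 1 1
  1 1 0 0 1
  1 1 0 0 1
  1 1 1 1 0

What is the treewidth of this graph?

3

A width-3 tree decomposition is:
Bags: B1 = {a, b, c, e}  B2 = {a, b, d, e}
Tree: B1–B2
Each bag holds 4 vertices, so the decomposition has width 3, which upper-bounds the treewidth. On the other hand G contains the 4-clique {a, b, d, e}. A clique must lie in a single bag of any decomposition, so no decomposition can have width below 3. The upper and lower bounds meet at 3, so that is the treewidth.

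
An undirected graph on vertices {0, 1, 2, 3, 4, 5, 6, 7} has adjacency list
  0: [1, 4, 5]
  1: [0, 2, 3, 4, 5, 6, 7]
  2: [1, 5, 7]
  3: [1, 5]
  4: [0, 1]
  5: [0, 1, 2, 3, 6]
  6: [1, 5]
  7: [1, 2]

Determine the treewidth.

2

A width-2 tree decomposition is:
Bags: B1 = {1, 2, 5}  B2 = {1, 5, 6}  B3 = {1, 2, 7}  B4 = {0, 1, 5}  B5 = {0, 1, 4}  B6 = {1, 3, 5}
Tree: B1–B2, B1–B3, B2–B4, B4–B5, B4–B6
Each bag holds 3 vertices, so the decomposition has width 2, which upper-bounds the treewidth. On the other hand G contains the 3-clique {0, 1, 4}. A clique must lie in a single bag of any decomposition, so no decomposition can have width below 2. Combining the bounds, tw(G) = 2.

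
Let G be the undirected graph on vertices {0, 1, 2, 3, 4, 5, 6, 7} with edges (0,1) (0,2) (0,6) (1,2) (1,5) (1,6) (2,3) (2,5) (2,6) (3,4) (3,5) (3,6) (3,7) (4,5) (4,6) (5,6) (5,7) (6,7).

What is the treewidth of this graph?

A width-3 tree decomposition is:
Bags: B1 = {0, 1, 2, 6}  B2 = {1, 2, 5, 6}  B3 = {2, 3, 5, 6}  B4 = {3, 4, 5, 6}  B5 = {3, 5, 6, 7}
Tree: B1–B2, B2–B3, B3–B4, B3–B5
The largest bag has 4 vertices, giving width 3; this decomposition certifies tw(G) ≤ 3. Conversely, {0, 1, 2, 6} is a clique of size 4, and the vertices of any clique must share a bag in every tree decomposition; so some bag has ≥ 4 vertices and tw(G) ≥ 3. Combining the bounds, tw(G) = 3.

3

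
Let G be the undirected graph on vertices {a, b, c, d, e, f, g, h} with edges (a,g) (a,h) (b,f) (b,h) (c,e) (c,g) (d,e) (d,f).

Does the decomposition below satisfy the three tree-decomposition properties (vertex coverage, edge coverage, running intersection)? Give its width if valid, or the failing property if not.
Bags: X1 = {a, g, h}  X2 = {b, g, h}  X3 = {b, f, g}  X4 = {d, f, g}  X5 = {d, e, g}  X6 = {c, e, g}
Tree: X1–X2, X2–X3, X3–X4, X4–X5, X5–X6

Yes; width 2.

Every vertex of G appears in some bag (union = {a, b, c, d, e, f, g, h}); every edge is covered by a bag; and for each vertex v the set of bags containing v is connected in the bag tree. The decomposition is therefore valid. The largest bag has 3 vertices, so the width is 2.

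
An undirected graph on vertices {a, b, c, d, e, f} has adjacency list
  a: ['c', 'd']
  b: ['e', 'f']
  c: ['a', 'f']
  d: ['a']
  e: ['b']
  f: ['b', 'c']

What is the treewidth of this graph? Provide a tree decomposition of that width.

Treewidth 1.
One such decomposition:
Bags: B1 = {a, d}  B2 = {a, c}  B3 = {c, f}  B4 = {b, f}  B5 = {b, e}
Tree: B1–B2, B2–B3, B3–B4, B4–B5

Each bag holds 2 vertices, so the decomposition has width 1, which upper-bounds the treewidth. G has an edge, so its treewidth is at least 1. Therefore the treewidth is 1.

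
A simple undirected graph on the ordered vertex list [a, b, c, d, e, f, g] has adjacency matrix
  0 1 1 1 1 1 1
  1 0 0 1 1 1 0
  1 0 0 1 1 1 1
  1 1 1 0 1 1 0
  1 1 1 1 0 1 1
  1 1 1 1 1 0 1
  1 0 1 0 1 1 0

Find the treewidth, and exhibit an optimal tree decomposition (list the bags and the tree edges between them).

Treewidth 4.
Bags: B1 = {a, c, d, e, f}  B2 = {a, b, d, e, f}  B3 = {a, c, e, f, g}
Tree: B1–B2, B1–B3

Each bag holds 5 vertices, so the decomposition has width 4, which upper-bounds the treewidth. Conversely, {a, c, d, e, f} is a clique of size 5, and the vertices of any clique must share a bag in every tree decomposition; so some bag has ≥ 5 vertices and tw(G) ≥ 4. Therefore the treewidth is 4.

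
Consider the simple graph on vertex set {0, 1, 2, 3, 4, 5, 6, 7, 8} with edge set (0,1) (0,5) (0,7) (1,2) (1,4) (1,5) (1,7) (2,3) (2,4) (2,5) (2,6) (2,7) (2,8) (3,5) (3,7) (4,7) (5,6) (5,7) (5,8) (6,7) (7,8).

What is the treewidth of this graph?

A width-3 tree decomposition is:
Bags: B1 = {2, 5, 6, 7}  B2 = {2, 3, 5, 7}  B3 = {1, 2, 5, 7}  B4 = {2, 5, 7, 8}  B5 = {1, 2, 4, 7}  B6 = {0, 1, 5, 7}
Tree: B1–B2, B2–B3, B1–B4, B3–B5, B3–B6
Each bag holds 4 vertices, so the decomposition has width 3, which upper-bounds the treewidth. On the other hand G contains the 4-clique {0, 1, 5, 7}. A clique must lie in a single bag of any decomposition, so no decomposition can have width below 3. Hence tw(G) = 3 exactly.

3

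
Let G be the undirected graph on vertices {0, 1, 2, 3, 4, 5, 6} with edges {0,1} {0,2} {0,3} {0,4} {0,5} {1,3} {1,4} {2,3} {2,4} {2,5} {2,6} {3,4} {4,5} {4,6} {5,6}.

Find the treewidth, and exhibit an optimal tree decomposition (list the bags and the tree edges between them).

The largest bag has 4 vertices, giving width 3; this decomposition certifies tw(G) ≤ 3. On the other hand G contains the 4-clique {0, 1, 3, 4}. A clique must lie in a single bag of any decomposition, so no decomposition can have width below 3. The upper and lower bounds meet at 3, so that is the treewidth.

Treewidth 3.
One optimal decomposition is:
Bags: B1 = {0, 2, 4, 5}  B2 = {0, 2, 3, 4}  B3 = {0, 1, 3, 4}  B4 = {2, 4, 5, 6}
Tree: B1–B2, B2–B3, B1–B4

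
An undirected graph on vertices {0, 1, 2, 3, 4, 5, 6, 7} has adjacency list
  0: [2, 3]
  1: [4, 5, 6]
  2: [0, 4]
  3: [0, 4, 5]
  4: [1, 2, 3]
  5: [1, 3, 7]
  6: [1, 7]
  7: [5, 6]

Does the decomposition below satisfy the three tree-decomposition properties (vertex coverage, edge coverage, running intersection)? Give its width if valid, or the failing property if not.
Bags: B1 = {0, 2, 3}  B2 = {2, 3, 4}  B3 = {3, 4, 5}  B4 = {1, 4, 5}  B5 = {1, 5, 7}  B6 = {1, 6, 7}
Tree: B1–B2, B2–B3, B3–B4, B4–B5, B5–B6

Every vertex of G appears in some bag (union = {0, 1, 2, 3, 4, 5, 6, 7}); every edge is covered by a bag; and for each vertex v the set of bags containing v is connected in the bag tree. The decomposition is therefore valid. The largest bag has 3 vertices, so the width is 2.

Yes; width 2.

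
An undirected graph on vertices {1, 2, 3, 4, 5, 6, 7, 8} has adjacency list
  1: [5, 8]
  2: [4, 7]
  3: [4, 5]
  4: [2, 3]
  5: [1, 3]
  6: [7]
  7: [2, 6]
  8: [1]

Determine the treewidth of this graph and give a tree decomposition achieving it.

Every bag has size at most 2, so the width is 2 − 1 = 1 and tw(G) ≤ 1. G has an edge, so its treewidth is at least 1. Hence tw(G) = 1 exactly.

Treewidth 1.
Bags: B1 = {6, 7}  B2 = {2, 7}  B3 = {2, 4}  B4 = {3, 4}  B5 = {3, 5}  B6 = {1, 5}  B7 = {1, 8}
Tree: B1–B2, B2–B3, B3–B4, B4–B5, B5–B6, B6–B7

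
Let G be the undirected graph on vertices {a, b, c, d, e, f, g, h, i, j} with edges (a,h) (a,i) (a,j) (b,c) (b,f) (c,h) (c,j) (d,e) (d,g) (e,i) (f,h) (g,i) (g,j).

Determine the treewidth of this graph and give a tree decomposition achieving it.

Treewidth 2.
One optimal decomposition is:
Bags: B1 = {d, e, i}  B2 = {d, g, i}  B3 = {a, g, i}  B4 = {a, g, j}  B5 = {a, h, j}  B6 = {c, h, j}  B7 = {c, f, h}  B8 = {b, c, f}
Tree: B1–B2, B2–B3, B3–B4, B4–B5, B5–B6, B6–B7, B7–B8

The largest bag has 3 vertices, giving width 2; this decomposition certifies tw(G) ≤ 2. Since e–d–g–i–e is a cycle in G, G is not acyclic. Forests are exactly the graphs of treewidth ≤ 1, so tw(G) ≥ 2. The upper and lower bounds meet at 2, so that is the treewidth.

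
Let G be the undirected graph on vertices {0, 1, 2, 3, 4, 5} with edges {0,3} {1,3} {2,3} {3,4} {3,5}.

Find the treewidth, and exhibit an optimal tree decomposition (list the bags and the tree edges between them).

Treewidth 1.
Bags: B1 = {3, 4}  B2 = {1, 3}  B3 = {2, 3}  B4 = {0, 3}  B5 = {3, 5}
Tree: B1–B2, B1–B3, B2–B4, B4–B5

The largest bag has 2 vertices, giving width 1; this decomposition certifies tw(G) ≤ 1. Any graph with an edge has treewidth ≥ 1, and G has the edge 4–3. Combining the bounds, tw(G) = 1.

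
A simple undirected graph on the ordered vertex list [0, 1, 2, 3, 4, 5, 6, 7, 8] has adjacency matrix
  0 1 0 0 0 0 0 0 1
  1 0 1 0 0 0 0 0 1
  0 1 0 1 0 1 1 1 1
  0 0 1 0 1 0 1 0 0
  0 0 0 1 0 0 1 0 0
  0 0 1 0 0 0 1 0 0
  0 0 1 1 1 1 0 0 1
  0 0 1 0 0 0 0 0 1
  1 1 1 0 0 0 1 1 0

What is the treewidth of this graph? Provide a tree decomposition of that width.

Treewidth 2.
One such decomposition:
Bags: B1 = {2, 6, 8}  B2 = {2, 3, 6}  B3 = {2, 5, 6}  B4 = {1, 2, 8}  B5 = {0, 1, 8}  B6 = {3, 4, 6}  B7 = {2, 7, 8}
Tree: B1–B2, B2–B3, B1–B4, B4–B5, B2–B6, B1–B7

Each bag holds 3 vertices, so the decomposition has width 2, which upper-bounds the treewidth. Conversely, {0, 1, 8} is a clique of size 3, and the vertices of any clique must share a bag in every tree decomposition; so some bag has ≥ 3 vertices and tw(G) ≥ 2. Therefore the treewidth is 2.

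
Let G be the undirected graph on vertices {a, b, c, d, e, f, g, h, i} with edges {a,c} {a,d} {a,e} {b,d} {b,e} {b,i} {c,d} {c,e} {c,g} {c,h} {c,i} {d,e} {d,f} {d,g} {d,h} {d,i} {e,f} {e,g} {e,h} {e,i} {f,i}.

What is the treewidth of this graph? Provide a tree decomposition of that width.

Every bag has size at most 4, so the width is 4 − 1 = 3 and tw(G) ≤ 3. Conversely, {c, d, e, g} is a clique of size 4, and the vertices of any clique must share a bag in every tree decomposition; so some bag has ≥ 4 vertices and tw(G) ≥ 3. The upper and lower bounds meet at 3, so that is the treewidth.

Treewidth 3.
One such decomposition:
Bags: B1 = {c, d, e, g}  B2 = {c, d, e, h}  B3 = {a, c, d, e}  B4 = {c, d, e, i}  B5 = {d, e, f, i}  B6 = {b, d, e, i}
Tree: B1–B2, B2–B3, B2–B4, B4–B5, B4–B6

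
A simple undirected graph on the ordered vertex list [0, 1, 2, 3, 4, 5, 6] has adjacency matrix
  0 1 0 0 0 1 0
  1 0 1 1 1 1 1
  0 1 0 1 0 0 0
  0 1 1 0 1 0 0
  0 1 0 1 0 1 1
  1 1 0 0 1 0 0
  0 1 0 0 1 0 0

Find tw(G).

A width-2 tree decomposition is:
Bags: B1 = {1, 2, 3}  B2 = {1, 3, 4}  B3 = {1, 4, 5}  B4 = {0, 1, 5}  B5 = {1, 4, 6}
Tree: B1–B2, B2–B3, B3–B4, B2–B5
Each bag holds 3 vertices, so the decomposition has width 2, which upper-bounds the treewidth. On the other hand G contains the 3-clique {0, 1, 5}. A clique must lie in a single bag of any decomposition, so no decomposition can have width below 2. The upper and lower bounds meet at 2, so that is the treewidth.

2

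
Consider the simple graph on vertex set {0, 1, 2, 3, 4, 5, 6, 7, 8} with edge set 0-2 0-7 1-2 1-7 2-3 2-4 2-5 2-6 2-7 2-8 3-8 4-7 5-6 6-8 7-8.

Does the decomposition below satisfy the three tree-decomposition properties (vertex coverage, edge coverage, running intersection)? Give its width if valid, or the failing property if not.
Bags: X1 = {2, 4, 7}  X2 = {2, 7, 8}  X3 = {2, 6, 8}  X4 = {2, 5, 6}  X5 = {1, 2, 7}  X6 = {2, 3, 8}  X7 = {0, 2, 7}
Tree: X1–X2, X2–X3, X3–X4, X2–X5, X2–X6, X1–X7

Checking the three conditions: (i) the bags cover all of {0, 1, 2, 3, 4, 5, 6, 7, 8}; (ii) for each edge, some bag contains both endpoints; (iii) the bags containing any fixed vertex form a subtree. All hold, so the decomposition is valid with width 3 − 1 = 2.

Yes; width 2.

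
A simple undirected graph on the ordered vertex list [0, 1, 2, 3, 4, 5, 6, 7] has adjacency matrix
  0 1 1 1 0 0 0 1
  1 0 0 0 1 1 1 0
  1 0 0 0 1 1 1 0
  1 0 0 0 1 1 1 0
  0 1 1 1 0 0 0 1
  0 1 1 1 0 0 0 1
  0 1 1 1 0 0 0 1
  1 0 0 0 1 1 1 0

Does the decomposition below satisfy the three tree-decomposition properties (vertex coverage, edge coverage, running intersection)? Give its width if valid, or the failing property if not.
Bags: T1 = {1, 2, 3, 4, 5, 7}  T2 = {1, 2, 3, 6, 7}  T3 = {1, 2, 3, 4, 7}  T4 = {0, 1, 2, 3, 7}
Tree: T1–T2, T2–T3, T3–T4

A tree decomposition must satisfy three properties: every vertex lies in some bag; for every edge, both endpoints lie together in some bag; and for every vertex, the bags containing it form a connected subtree. Here bags containing vertex 4 are not connected in the tree, so the decomposition is invalid.

No — bags containing vertex 4 are not connected in the tree.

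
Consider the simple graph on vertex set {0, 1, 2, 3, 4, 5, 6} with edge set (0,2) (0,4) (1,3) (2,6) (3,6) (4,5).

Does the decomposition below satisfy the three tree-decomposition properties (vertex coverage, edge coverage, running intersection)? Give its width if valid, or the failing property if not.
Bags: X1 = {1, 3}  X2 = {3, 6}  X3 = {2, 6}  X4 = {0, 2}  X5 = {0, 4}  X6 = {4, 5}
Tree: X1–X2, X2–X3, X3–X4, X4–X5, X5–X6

Yes; width 1.

Checking the three conditions: (i) the bags cover all of {0, 1, 2, 3, 4, 5, 6}; (ii) for each edge, some bag contains both endpoints; (iii) the bags containing any fixed vertex form a subtree. All hold, so the decomposition is valid with width 2 − 1 = 1.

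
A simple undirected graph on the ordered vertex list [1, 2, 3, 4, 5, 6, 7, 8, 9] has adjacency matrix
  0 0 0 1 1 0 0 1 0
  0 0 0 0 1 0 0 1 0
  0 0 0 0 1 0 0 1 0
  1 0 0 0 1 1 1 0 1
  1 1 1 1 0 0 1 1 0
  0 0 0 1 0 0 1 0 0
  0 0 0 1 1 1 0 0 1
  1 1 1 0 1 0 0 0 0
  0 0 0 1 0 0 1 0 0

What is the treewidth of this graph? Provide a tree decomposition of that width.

Treewidth 2.
One such decomposition:
Bags: B1 = {4, 5, 7}  B2 = {4, 7, 9}  B3 = {1, 4, 5}  B4 = {4, 6, 7}  B5 = {1, 5, 8}  B6 = {2, 5, 8}  B7 = {3, 5, 8}
Tree: B1–B2, B1–B3, B2–B4, B3–B5, B5–B6, B6–B7

Each bag holds 3 vertices, so the decomposition has width 2, which upper-bounds the treewidth. For the lower bound, the 3 vertices {4, 7, 9} are pairwise adjacent, and any tree decomposition puts a clique entirely inside one bag — forcing width ≥ 2. Hence tw(G) = 2 exactly.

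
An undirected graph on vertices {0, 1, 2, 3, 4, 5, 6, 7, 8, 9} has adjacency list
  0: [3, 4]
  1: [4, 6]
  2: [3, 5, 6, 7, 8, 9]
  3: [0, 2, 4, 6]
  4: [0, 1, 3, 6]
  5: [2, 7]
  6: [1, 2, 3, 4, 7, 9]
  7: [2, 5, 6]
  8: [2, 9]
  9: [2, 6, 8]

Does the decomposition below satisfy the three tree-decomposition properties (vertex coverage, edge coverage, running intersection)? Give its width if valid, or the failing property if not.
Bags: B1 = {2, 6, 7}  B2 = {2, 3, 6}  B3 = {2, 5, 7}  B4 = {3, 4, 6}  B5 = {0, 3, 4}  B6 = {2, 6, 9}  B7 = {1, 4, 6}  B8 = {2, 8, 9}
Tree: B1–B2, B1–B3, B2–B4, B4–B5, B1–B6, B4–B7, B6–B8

Yes; width 2.

Vertex coverage: the bags together contain {0, 1, 2, 3, 4, 5, 6, 7, 8, 9}, the full vertex set. Edge coverage: each edge of G has both endpoints in at least one bag. Running intersection: for every vertex, the bags containing it form a connected subtree. All three properties hold, so this is a valid tree decomposition of width max|bag| − 1 = 2, and hence tw(G) ≤ 2.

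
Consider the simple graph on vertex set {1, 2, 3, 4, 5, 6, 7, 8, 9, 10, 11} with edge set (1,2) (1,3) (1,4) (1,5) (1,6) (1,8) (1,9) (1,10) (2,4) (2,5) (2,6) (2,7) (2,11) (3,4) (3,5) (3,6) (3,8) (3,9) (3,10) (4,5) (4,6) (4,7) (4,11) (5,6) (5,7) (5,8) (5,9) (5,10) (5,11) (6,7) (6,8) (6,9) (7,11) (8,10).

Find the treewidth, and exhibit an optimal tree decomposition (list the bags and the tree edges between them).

Treewidth 4.
One optimal decomposition is:
Bags: B1 = {2, 4, 5, 6, 7}  B2 = {2, 4, 5, 7, 11}  B3 = {1, 2, 4, 5, 6}  B4 = {1, 3, 4, 5, 6}  B5 = {1, 3, 5, 6, 8}  B6 = {1, 3, 5, 6, 9}  B7 = {1, 3, 5, 8, 10}
Tree: B1–B2, B1–B3, B3–B4, B4–B5, B4–B6, B5–B7

The largest bag has 5 vertices, giving width 4; this decomposition certifies tw(G) ≤ 4. For the lower bound, the 5 vertices {1, 2, 4, 5, 6} are pairwise adjacent, and any tree decomposition puts a clique entirely inside one bag — forcing width ≥ 4. Therefore the treewidth is 4.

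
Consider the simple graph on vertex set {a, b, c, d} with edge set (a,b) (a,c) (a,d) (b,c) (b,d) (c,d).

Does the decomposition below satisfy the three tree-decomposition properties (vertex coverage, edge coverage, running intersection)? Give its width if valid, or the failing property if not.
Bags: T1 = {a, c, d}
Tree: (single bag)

No — vertex b appears in no bag.

A tree decomposition must satisfy three properties: every vertex lies in some bag; for every edge, both endpoints lie together in some bag; and for every vertex, the bags containing it form a connected subtree. Here vertex b appears in no bag, so the decomposition is invalid.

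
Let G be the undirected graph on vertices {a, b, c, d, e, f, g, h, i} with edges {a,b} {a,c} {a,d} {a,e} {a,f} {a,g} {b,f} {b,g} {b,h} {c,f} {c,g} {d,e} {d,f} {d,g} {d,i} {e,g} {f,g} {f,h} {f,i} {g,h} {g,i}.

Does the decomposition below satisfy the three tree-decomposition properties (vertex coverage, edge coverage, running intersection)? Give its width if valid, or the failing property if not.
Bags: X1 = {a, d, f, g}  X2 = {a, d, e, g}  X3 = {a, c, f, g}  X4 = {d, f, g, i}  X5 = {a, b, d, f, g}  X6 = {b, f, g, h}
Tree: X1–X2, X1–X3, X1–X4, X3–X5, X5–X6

A tree decomposition must satisfy three properties: every vertex lies in some bag; for every edge, both endpoints lie together in some bag; and for every vertex, the bags containing it form a connected subtree. Here bags containing vertex d are not connected in the tree, so the decomposition is invalid.

No — bags containing vertex d are not connected in the tree.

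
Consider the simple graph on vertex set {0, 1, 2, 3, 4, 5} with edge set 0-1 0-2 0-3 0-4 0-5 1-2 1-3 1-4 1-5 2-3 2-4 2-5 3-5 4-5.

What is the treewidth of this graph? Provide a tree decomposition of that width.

The largest bag has 5 vertices, giving width 4; this decomposition certifies tw(G) ≤ 4. Conversely, {0, 1, 2, 3, 5} is a clique of size 5, and the vertices of any clique must share a bag in every tree decomposition; so some bag has ≥ 5 vertices and tw(G) ≥ 4. Combining the bounds, tw(G) = 4.

Treewidth 4.
One optimal decomposition is:
Bags: B1 = {0, 1, 2, 4, 5}  B2 = {0, 1, 2, 3, 5}
Tree: B1–B2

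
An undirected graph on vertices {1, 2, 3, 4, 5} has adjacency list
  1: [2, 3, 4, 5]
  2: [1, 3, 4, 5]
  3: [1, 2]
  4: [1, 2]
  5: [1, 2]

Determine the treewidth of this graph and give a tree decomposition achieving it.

Every bag has size at most 3, so the width is 3 − 1 = 2 and tw(G) ≤ 2. On the other hand G contains the 3-clique {1, 2, 3}. A clique must lie in a single bag of any decomposition, so no decomposition can have width below 2. Hence tw(G) = 2 exactly.

Treewidth 2.
Bags: B1 = {1, 2, 5}  B2 = {1, 2, 3}  B3 = {1, 2, 4}
Tree: B1–B2, B1–B3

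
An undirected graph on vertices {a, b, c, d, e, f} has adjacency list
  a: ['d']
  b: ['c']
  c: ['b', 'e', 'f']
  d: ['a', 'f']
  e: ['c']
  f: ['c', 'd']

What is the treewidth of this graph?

A width-1 tree decomposition is:
Bags: B1 = {c, f}  B2 = {c, e}  B3 = {b, c}  B4 = {d, f}  B5 = {a, d}
Tree: B1–B2, B2–B3, B1–B4, B4–B5
Each bag holds 2 vertices, so the decomposition has width 1, which upper-bounds the treewidth. Any graph with an edge has treewidth ≥ 1, and G has the edge c–f. The upper and lower bounds meet at 1, so that is the treewidth.

1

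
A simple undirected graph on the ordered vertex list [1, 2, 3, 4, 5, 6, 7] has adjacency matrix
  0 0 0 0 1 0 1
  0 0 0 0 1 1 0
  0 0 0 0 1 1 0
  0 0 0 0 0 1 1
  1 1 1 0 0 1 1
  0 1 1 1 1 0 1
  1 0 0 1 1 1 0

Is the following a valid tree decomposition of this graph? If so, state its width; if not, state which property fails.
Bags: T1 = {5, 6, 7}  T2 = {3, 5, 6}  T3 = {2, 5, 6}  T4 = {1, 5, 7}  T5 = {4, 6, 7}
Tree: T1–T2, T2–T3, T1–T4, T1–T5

Yes; width 2.

Every vertex of G appears in some bag (union = {1, 2, 3, 4, 5, 6, 7}); every edge is covered by a bag; and for each vertex v the set of bags containing v is connected in the bag tree. The decomposition is therefore valid. The largest bag has 3 vertices, so the width is 2.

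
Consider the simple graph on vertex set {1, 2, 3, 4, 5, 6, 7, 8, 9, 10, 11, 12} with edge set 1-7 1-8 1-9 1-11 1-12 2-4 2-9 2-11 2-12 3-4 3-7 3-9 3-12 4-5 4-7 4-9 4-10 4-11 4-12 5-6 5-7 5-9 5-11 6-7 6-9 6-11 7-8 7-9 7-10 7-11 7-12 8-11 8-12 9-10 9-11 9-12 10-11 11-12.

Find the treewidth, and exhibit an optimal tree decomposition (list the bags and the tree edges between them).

The largest bag has 5 vertices, giving width 4; this decomposition certifies tw(G) ≤ 4. On the other hand G contains the 5-clique {2, 4, 9, 11, 12}. A clique must lie in a single bag of any decomposition, so no decomposition can have width below 4. Combining the bounds, tw(G) = 4.

Treewidth 4.
One such decomposition:
Bags: B1 = {3, 4, 7, 9, 12}  B2 = {4, 7, 9, 11, 12}  B3 = {2, 4, 9, 11, 12}  B4 = {4, 7, 9, 10, 11}  B5 = {1, 7, 9, 11, 12}  B6 = {4, 5, 7, 9, 11}  B7 = {1, 7, 8, 11, 12}  B8 = {5, 6, 7, 9, 11}
Tree: B1–B2, B2–B3, B2–B4, B2–B5, B2–B6, B5–B7, B6–B8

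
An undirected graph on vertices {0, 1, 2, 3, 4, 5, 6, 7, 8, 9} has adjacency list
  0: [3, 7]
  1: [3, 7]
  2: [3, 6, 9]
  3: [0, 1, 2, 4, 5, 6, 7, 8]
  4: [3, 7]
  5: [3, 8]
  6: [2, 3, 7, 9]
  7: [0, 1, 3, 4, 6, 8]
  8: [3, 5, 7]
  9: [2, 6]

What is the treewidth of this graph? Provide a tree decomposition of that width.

Every bag has size at most 3, so the width is 3 − 1 = 2 and tw(G) ≤ 2. Conversely, {2, 6, 9} is a clique of size 3, and the vertices of any clique must share a bag in every tree decomposition; so some bag has ≥ 3 vertices and tw(G) ≥ 2. Hence tw(G) = 2 exactly.

Treewidth 2.
One such decomposition:
Bags: B1 = {0, 3, 7}  B2 = {3, 7, 8}  B3 = {3, 6, 7}  B4 = {2, 3, 6}  B5 = {3, 5, 8}  B6 = {3, 4, 7}  B7 = {1, 3, 7}  B8 = {2, 6, 9}
Tree: B1–B2, B1–B3, B3–B4, B2–B5, B3–B6, B3–B7, B4–B8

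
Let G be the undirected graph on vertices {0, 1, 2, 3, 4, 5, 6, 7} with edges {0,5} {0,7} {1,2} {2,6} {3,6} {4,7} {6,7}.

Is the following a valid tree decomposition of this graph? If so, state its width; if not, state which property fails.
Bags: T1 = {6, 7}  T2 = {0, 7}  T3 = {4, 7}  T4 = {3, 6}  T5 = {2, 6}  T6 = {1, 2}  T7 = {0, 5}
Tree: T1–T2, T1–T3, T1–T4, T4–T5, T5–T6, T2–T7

Yes; width 1.

Every vertex of G appears in some bag (union = {0, 1, 2, 3, 4, 5, 6, 7}); every edge is covered by a bag; and for each vertex v the set of bags containing v is connected in the bag tree. The decomposition is therefore valid. The largest bag has 2 vertices, so the width is 1.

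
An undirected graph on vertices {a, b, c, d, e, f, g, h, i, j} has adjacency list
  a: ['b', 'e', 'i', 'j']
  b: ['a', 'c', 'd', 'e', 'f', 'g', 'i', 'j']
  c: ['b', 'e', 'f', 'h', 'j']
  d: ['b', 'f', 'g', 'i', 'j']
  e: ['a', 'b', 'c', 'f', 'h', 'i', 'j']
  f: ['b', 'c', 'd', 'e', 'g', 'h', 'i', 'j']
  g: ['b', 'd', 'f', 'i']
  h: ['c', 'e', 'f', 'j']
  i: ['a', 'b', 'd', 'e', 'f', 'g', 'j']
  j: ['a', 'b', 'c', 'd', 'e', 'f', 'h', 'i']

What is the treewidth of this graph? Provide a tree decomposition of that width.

Each bag holds 5 vertices, so the decomposition has width 4, which upper-bounds the treewidth. Conversely, {a, b, e, i, j} is a clique of size 5, and the vertices of any clique must share a bag in every tree decomposition; so some bag has ≥ 5 vertices and tw(G) ≥ 4. Hence tw(G) = 4 exactly.

Treewidth 4.
One optimal decomposition is:
Bags: B1 = {b, d, f, i, j}  B2 = {b, e, f, i, j}  B3 = {a, b, e, i, j}  B4 = {b, c, e, f, j}  B5 = {b, d, f, g, i}  B6 = {c, e, f, h, j}
Tree: B1–B2, B2–B3, B2–B4, B1–B5, B4–B6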